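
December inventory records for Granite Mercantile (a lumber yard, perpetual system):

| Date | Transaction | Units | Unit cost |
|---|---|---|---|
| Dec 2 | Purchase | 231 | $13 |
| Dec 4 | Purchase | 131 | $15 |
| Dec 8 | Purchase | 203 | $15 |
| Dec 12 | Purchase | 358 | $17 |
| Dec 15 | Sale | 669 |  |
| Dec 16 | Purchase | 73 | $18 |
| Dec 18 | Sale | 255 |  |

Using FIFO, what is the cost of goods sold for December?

Dec 15, 669 sold [FIFO — oldest first]: 231 @ $13 + 131 @ $15 + 203 @ $15 + 104 @ $17 = $9,781
Dec 18, 255 sold [FIFO — oldest first]: 254 @ $17 + 1 @ $18 = $4,336
Total COGS = $9,781 + $4,336 = $14,117
Ending inventory: 72 @ $18 = $1,296

COGS = $14,117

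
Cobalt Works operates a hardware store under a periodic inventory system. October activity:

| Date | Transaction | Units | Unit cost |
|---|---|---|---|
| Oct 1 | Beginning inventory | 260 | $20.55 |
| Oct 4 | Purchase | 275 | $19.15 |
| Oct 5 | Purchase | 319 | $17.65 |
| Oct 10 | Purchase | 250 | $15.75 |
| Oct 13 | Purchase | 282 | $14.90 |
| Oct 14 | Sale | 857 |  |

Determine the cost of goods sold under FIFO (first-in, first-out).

COGS = $16,286.85

Oct 14, 857 sold [FIFO — oldest first]: 260 @ $20.55 + 275 @ $19.15 + 319 @ $17.65 + 3 @ $15.75 = $16,286.85
Ending inventory: 247 @ $15.75 + 282 @ $14.90 = $8,092.05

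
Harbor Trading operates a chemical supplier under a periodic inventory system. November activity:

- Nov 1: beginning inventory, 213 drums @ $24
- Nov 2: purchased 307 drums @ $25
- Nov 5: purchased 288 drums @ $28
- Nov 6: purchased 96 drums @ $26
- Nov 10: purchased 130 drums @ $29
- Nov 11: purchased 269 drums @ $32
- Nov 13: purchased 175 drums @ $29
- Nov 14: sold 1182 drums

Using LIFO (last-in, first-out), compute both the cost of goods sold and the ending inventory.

Nov 14, 1182 sold [LIFO — newest first]: 175 @ $29 + 269 @ $32 + 130 @ $29 + 96 @ $26 + 288 @ $28 + 224 @ $25 = $33,613
Ending inventory: 213 @ $24 + 83 @ $25 = $7,187
Check: goods available $40,800 = COGS $33,613 + ending $7,187

COGS = $33,613; ending inventory = $7,187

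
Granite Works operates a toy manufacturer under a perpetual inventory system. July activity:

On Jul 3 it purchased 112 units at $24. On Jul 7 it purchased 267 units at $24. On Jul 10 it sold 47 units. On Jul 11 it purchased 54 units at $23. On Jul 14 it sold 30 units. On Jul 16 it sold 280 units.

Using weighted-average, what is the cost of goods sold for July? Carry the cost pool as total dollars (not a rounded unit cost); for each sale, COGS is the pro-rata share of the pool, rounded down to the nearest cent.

COGS = $8,524.63

After Jul 3: 112 on hand, pool $2,688.00 (≈ $24.0000 each)
After Jul 7: 379 on hand, pool $9,096.00 (≈ $24.0000 each)
Jul 10, sell 47: 47/379 × $9,096.00 → $1,128.00
After Jul 11: 386 on hand, pool $9,210.00 (≈ $23.8601 each)
Jul 14, sell 30: 30/386 × $9,210.00 → $715.80
Jul 16, sell 280: 280/356 × $8,494.20 → $6,680.83
Total COGS = $1,128.00 + $715.80 + $6,680.83 = $8,524.63
Ending inventory (cost pool remaining) = $1,813.37
Check: goods available $10,338.00 = COGS $8,524.63 + ending $1,813.37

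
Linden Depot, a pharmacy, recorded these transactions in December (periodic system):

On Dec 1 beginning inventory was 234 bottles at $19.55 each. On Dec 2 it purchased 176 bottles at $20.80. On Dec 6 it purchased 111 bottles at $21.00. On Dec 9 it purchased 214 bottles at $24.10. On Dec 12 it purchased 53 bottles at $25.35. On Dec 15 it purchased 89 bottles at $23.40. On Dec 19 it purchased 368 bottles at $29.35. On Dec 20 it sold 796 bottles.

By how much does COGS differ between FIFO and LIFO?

FIFO COGS: 234 @ $19.55 + 176 @ $20.80 + 111 @ $21.00 + 214 @ $24.10 + 53 @ $25.35 + 8 @ $23.40 = $17,254.65
LIFO COGS: 368 @ $29.35 + 89 @ $23.40 + 53 @ $25.35 + 214 @ $24.10 + 72 @ $21.00 = $20,896.35
Difference = |$17,254.65 − $20,896.35| = $3,641.70

$3,641.70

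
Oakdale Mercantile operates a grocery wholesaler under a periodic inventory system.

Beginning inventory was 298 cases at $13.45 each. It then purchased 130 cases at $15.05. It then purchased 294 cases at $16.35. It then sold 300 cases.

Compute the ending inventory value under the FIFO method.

Sale 1 (300) [FIFO — oldest first]: 298 @ $13.45 + 2 @ $15.05 = $4,038.20
Ending inventory: 128 @ $15.05 + 294 @ $16.35 = $6,733.30

Ending inventory = $6,733.30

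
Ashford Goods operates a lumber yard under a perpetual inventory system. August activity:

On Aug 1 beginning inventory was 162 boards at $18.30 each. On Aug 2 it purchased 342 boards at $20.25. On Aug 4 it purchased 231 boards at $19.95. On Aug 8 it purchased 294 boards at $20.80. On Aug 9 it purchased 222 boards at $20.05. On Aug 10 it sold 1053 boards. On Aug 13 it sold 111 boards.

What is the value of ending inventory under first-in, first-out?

Ending inventory = $1,744.35

Aug 10, 1053 sold [FIFO — oldest first]: 162 @ $18.30 + 342 @ $20.25 + 231 @ $19.95 + 294 @ $20.80 + 24 @ $20.05 = $21,094.95
Aug 13, 111 sold [FIFO — oldest first]: 111 @ $20.05 = $2,225.55
Total COGS = $21,094.95 + $2,225.55 = $23,320.50
Ending inventory: 87 @ $20.05 = $1,744.35
Check: goods available $25,064.85 = COGS $23,320.50 + ending $1,744.35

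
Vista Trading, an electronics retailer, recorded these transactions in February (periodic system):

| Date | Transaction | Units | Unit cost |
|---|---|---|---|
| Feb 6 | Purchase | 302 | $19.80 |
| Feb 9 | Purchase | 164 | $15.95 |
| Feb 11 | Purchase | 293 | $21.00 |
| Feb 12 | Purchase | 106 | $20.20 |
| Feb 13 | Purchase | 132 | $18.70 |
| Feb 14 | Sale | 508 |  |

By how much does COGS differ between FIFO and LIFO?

FIFO COGS: 302 @ $19.80 + 164 @ $15.95 + 42 @ $21.00 = $9,477.40
LIFO COGS: 132 @ $18.70 + 106 @ $20.20 + 270 @ $21.00 = $10,279.60
Difference = |$9,477.40 − $10,279.60| = $802.20

$802.20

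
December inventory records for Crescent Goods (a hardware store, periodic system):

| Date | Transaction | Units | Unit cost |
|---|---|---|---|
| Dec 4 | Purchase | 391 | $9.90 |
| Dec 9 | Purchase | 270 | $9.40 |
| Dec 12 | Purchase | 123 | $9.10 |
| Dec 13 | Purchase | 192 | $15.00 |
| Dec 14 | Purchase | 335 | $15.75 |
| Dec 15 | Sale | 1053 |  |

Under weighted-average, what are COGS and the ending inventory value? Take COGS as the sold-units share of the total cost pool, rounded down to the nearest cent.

COGS = $12,597.80; ending inventory = $3,086.65

Dec 15, sell 1053: 1053/1311 × $15,684.45 → $12,597.80
Ending inventory (cost pool remaining) = $3,086.65
Check: goods available $15,684.45 = COGS $12,597.80 + ending $3,086.65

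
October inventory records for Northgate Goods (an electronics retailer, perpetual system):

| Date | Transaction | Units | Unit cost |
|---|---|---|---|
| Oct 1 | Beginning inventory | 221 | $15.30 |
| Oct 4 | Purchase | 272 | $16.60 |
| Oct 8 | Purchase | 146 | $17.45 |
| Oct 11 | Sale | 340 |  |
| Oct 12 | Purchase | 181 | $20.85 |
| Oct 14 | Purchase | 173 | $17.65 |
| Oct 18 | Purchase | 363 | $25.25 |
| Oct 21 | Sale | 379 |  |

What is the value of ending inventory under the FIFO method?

Oct 11, 340 sold [FIFO — oldest first]: 221 @ $15.30 + 119 @ $16.60 = $5,356.70
Oct 21, 379 sold [FIFO — oldest first]: 153 @ $16.60 + 146 @ $17.45 + 80 @ $20.85 = $6,755.50
Total COGS = $5,356.70 + $6,755.50 = $12,112.20
Ending inventory: 101 @ $20.85 + 173 @ $17.65 + 363 @ $25.25 = $14,325.05

Ending inventory = $14,325.05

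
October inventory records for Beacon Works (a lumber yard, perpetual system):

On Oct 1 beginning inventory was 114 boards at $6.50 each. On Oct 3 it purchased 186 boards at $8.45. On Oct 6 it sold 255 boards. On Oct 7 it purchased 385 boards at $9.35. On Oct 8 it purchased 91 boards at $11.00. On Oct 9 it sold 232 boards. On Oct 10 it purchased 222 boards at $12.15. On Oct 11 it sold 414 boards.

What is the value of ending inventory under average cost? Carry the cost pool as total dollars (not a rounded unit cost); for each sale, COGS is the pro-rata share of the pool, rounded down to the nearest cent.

After Oct 1: 114 on hand, pool $741.00 (≈ $6.5000 each)
After Oct 3: 300 on hand, pool $2,312.70 (≈ $7.7090 each)
Oct 6, sell 255: 255/300 × $2,312.70 → $1,965.79
After Oct 7: 430 on hand, pool $3,946.66 (≈ $9.1783 each)
After Oct 8: 521 on hand, pool $4,947.66 (≈ $9.4965 each)
Oct 9, sell 232: 232/521 × $4,947.66 → $2,203.18
After Oct 10: 511 on hand, pool $5,441.78 (≈ $10.6493 each)
Oct 11, sell 414: 414/511 × $5,441.78 → $4,408.80
Total COGS = $1,965.79 + $2,203.18 + $4,408.80 = $8,577.77
Ending inventory (cost pool remaining) = $1,032.98

Ending inventory = $1,032.98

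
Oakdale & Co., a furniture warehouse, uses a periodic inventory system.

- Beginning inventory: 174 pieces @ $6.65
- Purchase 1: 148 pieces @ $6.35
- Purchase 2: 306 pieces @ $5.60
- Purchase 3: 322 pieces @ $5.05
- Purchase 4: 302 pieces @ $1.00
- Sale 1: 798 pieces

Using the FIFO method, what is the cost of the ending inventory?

Ending inventory = $1,069.60

Sale 1 (798) [FIFO — oldest first]: 174 @ $6.65 + 148 @ $6.35 + 306 @ $5.60 + 170 @ $5.05 = $4,669.00
Ending inventory: 152 @ $5.05 + 302 @ $1.00 = $1,069.60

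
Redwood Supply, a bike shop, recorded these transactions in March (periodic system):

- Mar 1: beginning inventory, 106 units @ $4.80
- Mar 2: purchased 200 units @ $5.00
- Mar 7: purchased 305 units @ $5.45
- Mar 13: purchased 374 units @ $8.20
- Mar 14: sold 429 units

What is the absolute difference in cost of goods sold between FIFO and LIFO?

FIFO COGS: 106 @ $4.80 + 200 @ $5.00 + 123 @ $5.45 = $2,179.15
LIFO COGS: 374 @ $8.20 + 55 @ $5.45 = $3,366.55
Difference = |$2,179.15 − $3,366.55| = $1,187.40

$1,187.40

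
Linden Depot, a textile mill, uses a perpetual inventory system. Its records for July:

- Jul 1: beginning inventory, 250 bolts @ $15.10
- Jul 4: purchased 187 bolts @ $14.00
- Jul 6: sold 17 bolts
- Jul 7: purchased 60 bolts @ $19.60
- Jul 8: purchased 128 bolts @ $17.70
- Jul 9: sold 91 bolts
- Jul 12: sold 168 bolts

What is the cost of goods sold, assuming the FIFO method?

COGS = $4,139.00

Jul 6, 17 sold [FIFO — oldest first]: 17 @ $15.10 = $256.70
Jul 9, 91 sold [FIFO — oldest first]: 91 @ $15.10 = $1,374.10
Jul 12, 168 sold [FIFO — oldest first]: 142 @ $15.10 + 26 @ $14.00 = $2,508.20
Total COGS = $256.70 + $1,374.10 + $2,508.20 = $4,139.00
Ending inventory: 161 @ $14.00 + 60 @ $19.60 + 128 @ $17.70 = $5,695.60
Check: goods available $9,834.60 = COGS $4,139.00 + ending $5,695.60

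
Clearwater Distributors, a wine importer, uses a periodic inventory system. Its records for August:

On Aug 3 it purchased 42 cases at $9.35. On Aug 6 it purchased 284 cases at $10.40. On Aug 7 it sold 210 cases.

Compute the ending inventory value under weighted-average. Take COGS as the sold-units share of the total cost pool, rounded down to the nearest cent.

Aug 7, sell 210: 210/326 × $3,346.30 → $2,155.59
Ending inventory (cost pool remaining) = $1,190.71

Ending inventory = $1,190.71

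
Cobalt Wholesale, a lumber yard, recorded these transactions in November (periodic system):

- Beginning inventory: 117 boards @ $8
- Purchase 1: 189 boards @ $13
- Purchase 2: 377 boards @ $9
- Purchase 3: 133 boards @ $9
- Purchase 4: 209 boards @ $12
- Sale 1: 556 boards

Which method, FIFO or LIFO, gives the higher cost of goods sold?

FIFO

FIFO COGS: 117 @ $8 + 189 @ $13 + 250 @ $9 = $5,643
LIFO COGS: 209 @ $12 + 133 @ $9 + 214 @ $9 = $5,631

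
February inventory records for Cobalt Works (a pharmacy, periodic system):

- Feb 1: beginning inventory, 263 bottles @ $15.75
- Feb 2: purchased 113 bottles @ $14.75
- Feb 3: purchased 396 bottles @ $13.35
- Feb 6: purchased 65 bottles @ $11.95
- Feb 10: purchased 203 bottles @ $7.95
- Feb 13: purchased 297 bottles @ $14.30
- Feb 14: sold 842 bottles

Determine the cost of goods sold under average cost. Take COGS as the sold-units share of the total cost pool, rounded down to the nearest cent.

COGS = $11,167.86

Feb 14, sell 842: 842/1337 × $17,733.30 → $11,167.86
Ending inventory (cost pool remaining) = $6,565.44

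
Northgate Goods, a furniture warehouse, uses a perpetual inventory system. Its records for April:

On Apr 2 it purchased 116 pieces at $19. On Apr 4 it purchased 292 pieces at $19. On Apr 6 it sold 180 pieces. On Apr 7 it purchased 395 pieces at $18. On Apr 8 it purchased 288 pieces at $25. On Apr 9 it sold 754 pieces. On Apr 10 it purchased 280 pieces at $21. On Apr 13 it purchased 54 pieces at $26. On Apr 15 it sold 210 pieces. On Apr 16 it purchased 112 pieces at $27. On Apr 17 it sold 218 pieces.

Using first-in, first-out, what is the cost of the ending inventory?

Ending inventory = $4,617

Apr 6, 180 sold [FIFO — oldest first]: 116 @ $19 + 64 @ $19 = $3,420
Apr 9, 754 sold [FIFO — oldest first]: 228 @ $19 + 395 @ $18 + 131 @ $25 = $14,717
Apr 15, 210 sold [FIFO — oldest first]: 157 @ $25 + 53 @ $21 = $5,038
Apr 17, 218 sold [FIFO — oldest first]: 218 @ $21 = $4,578
Total COGS = $3,420 + $14,717 + $5,038 + $4,578 = $27,753
Ending inventory: 9 @ $21 + 54 @ $26 + 112 @ $27 = $4,617
Check: goods available $32,370 = COGS $27,753 + ending $4,617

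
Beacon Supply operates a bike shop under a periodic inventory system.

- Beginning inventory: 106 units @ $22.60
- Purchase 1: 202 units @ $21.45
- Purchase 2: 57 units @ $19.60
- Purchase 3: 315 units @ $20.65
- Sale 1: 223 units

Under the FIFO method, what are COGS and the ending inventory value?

COGS = $4,905.25; ending inventory = $9,445.20

Sale 1 (223) [FIFO — oldest first]: 106 @ $22.60 + 117 @ $21.45 = $4,905.25
Ending inventory: 85 @ $21.45 + 57 @ $19.60 + 315 @ $20.65 = $9,445.20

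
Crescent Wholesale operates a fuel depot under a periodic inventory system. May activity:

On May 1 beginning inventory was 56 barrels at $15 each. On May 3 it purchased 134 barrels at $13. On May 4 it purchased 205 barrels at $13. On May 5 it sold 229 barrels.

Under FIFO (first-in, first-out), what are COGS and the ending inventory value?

May 5, 229 sold [FIFO — oldest first]: 56 @ $15 + 134 @ $13 + 39 @ $13 = $3,089
Ending inventory: 166 @ $13 = $2,158

COGS = $3,089; ending inventory = $2,158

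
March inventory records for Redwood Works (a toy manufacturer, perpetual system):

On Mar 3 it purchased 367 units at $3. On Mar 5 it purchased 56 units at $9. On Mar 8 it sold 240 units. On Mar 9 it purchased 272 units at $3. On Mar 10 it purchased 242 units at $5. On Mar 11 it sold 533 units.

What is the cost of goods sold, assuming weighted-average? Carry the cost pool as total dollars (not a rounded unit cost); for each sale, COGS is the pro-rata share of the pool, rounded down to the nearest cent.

After Mar 3: 367 on hand, pool $1,101.00 (≈ $3.0000 each)
After Mar 5: 423 on hand, pool $1,605.00 (≈ $3.7943 each)
Mar 8, sell 240: 240/423 × $1,605.00 → $910.63
After Mar 9: 455 on hand, pool $1,510.37 (≈ $3.3195 each)
After Mar 10: 697 on hand, pool $2,720.37 (≈ $3.9030 each)
Mar 11, sell 533: 533/697 × $2,720.37 → $2,080.28
Total COGS = $910.63 + $2,080.28 = $2,990.91
Ending inventory (cost pool remaining) = $640.09
Check: goods available $3,631.00 = COGS $2,990.91 + ending $640.09

COGS = $2,990.91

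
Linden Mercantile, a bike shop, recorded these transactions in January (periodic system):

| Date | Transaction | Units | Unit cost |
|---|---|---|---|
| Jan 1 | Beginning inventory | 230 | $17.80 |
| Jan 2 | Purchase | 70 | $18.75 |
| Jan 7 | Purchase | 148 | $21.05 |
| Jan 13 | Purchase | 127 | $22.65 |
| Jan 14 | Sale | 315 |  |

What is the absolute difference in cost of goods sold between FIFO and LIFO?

$1,019.70

FIFO COGS: 230 @ $17.80 + 70 @ $18.75 + 15 @ $21.05 = $5,722.25
LIFO COGS: 127 @ $22.65 + 148 @ $21.05 + 40 @ $18.75 = $6,741.95
Difference = |$5,722.25 − $6,741.95| = $1,019.70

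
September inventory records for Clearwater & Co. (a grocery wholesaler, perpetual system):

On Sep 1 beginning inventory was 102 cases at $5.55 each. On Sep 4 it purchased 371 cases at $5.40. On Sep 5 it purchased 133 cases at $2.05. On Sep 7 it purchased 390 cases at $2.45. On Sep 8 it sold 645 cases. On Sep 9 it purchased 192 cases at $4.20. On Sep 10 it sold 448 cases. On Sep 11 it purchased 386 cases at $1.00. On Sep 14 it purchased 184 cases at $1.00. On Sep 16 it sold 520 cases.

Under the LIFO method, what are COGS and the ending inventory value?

COGS = $4,596.80; ending inventory = $577.25

Sep 8, 645 sold [LIFO — newest first]: 390 @ $2.45 + 133 @ $2.05 + 122 @ $5.40 = $1,886.95
Sep 10, 448 sold [LIFO — newest first]: 192 @ $4.20 + 249 @ $5.40 + 7 @ $5.55 = $2,189.85
Sep 16, 520 sold [LIFO — newest first]: 184 @ $1.00 + 336 @ $1.00 = $520.00
Total COGS = $1,886.95 + $2,189.85 + $520.00 = $4,596.80
Ending inventory: 95 @ $5.55 + 50 @ $1.00 = $577.25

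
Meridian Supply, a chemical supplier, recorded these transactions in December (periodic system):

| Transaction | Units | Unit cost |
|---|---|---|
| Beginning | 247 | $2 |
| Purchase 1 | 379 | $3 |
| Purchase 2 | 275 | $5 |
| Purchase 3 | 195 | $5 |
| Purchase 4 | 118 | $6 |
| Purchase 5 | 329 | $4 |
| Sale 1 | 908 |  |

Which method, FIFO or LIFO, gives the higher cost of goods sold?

LIFO

FIFO COGS: 247 @ $2 + 379 @ $3 + 275 @ $5 + 7 @ $5 = $3,041
LIFO COGS: 329 @ $4 + 118 @ $6 + 195 @ $5 + 266 @ $5 = $4,329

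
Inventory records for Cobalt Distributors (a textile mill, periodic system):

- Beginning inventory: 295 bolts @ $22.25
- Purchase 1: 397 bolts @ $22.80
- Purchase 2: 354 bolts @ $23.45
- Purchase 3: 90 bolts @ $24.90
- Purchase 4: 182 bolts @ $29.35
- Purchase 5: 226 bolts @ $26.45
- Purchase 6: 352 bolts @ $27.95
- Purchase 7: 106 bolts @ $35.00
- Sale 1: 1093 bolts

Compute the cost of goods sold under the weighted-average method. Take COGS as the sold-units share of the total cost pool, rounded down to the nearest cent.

Sale 1, sell 1093: 1093/2002 × $51,025.45 → $27,857.55
Ending inventory (cost pool remaining) = $23,167.90
Check: goods available $51,025.45 = COGS $27,857.55 + ending $23,167.90

COGS = $27,857.55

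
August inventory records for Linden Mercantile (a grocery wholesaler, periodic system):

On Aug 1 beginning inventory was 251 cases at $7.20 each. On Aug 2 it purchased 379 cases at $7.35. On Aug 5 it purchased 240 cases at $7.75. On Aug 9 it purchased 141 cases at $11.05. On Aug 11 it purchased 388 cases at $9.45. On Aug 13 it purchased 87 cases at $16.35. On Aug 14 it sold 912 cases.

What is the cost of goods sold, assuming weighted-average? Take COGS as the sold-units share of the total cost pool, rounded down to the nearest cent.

COGS = $8,039.80

Aug 14, sell 912: 912/1486 × $13,099.95 → $8,039.80
Ending inventory (cost pool remaining) = $5,060.15
Check: goods available $13,099.95 = COGS $8,039.80 + ending $5,060.15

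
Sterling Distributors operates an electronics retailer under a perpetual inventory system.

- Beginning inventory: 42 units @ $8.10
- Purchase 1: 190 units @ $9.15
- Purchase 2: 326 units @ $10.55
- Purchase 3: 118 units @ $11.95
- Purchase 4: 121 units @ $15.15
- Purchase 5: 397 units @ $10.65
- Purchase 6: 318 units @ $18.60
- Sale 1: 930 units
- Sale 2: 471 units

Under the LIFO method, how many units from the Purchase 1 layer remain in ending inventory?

Sale 1 (930) [LIFO — newest first]: 318 @ $18.60 + 397 @ $10.65 + 121 @ $15.15 + 94 @ $11.95 = $13,099.30
Sale 2 (471) [LIFO — newest first]: 24 @ $11.95 + 326 @ $10.55 + 121 @ $9.15 = $4,833.25
Total COGS = $13,099.30 + $4,833.25 = $17,932.55
Ending inventory: 42 @ $8.10 + 69 @ $9.15 = $971.55
Check: goods available $18,904.10 = COGS $17,932.55 + ending $971.55

69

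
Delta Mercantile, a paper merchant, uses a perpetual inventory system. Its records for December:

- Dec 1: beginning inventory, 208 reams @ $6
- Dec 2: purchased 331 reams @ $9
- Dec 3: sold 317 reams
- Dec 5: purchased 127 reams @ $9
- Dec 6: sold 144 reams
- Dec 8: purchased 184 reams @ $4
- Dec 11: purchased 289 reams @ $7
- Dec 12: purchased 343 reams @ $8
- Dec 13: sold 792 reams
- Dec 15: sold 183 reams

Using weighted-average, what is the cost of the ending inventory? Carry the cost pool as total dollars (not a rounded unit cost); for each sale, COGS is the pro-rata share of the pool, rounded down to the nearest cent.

Ending inventory = $324.26

After Dec 1: 208 on hand, pool $1,248.00 (≈ $6.0000 each)
After Dec 2: 539 on hand, pool $4,227.00 (≈ $7.8423 each)
Dec 3, sell 317: 317/539 × $4,227.00 → $2,486.00
After Dec 5: 349 on hand, pool $2,884.00 (≈ $8.2636 each)
Dec 6, sell 144: 144/349 × $2,884.00 → $1,189.95
After Dec 8: 389 on hand, pool $2,430.05 (≈ $6.2469 each)
After Dec 11: 678 on hand, pool $4,453.05 (≈ $6.5679 each)
After Dec 12: 1021 on hand, pool $7,197.05 (≈ $7.0490 each)
Dec 13, sell 792: 792/1021 × $7,197.05 → $5,582.82
Dec 15, sell 183: 183/229 × $1,614.23 → $1,289.97
Total COGS = $2,486.00 + $1,189.95 + $5,582.82 + $1,289.97 = $10,548.74
Ending inventory (cost pool remaining) = $324.26
Check: goods available $10,873.00 = COGS $10,548.74 + ending $324.26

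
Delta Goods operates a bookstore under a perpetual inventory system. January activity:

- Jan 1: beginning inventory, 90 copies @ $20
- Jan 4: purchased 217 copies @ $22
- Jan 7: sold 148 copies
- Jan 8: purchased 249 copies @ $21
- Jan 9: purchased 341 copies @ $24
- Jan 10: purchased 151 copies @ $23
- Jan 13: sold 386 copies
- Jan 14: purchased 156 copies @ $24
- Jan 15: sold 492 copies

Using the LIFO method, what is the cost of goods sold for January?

COGS = $23,487

Jan 7, 148 sold [LIFO — newest first]: 148 @ $22 = $3,256
Jan 13, 386 sold [LIFO — newest first]: 151 @ $23 + 235 @ $24 = $9,113
Jan 15, 492 sold [LIFO — newest first]: 156 @ $24 + 106 @ $24 + 230 @ $21 = $11,118
Total COGS = $3,256 + $9,113 + $11,118 = $23,487
Ending inventory: 90 @ $20 + 69 @ $22 + 19 @ $21 = $3,717
Check: goods available $27,204 = COGS $23,487 + ending $3,717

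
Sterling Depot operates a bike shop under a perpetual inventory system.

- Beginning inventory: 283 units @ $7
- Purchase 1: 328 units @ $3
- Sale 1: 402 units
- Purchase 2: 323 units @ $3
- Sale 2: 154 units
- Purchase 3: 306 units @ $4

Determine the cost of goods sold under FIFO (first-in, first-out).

COGS = $2,800

Sale 1 (402) [FIFO — oldest first]: 283 @ $7 + 119 @ $3 = $2,338
Sale 2 (154) [FIFO — oldest first]: 154 @ $3 = $462
Total COGS = $2,338 + $462 = $2,800
Ending inventory: 55 @ $3 + 323 @ $3 + 306 @ $4 = $2,358
Check: goods available $5,158 = COGS $2,800 + ending $2,358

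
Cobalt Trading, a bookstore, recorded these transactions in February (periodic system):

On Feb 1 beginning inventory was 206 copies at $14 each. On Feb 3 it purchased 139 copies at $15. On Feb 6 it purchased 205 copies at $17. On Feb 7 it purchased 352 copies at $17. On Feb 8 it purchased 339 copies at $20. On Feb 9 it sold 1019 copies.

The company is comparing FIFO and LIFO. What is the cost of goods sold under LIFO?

FIFO COGS: 206 @ $14 + 139 @ $15 + 205 @ $17 + 352 @ $17 + 117 @ $20 = $16,778
LIFO COGS: 339 @ $20 + 352 @ $17 + 205 @ $17 + 123 @ $15 = $18,094

COGS = $18,094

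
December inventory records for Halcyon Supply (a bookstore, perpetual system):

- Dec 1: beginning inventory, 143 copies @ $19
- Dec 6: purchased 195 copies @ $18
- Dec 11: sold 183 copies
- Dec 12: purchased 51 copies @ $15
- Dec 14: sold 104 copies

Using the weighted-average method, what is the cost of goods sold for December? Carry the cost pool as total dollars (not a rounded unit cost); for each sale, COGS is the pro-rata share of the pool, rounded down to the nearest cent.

After Dec 1: 143 on hand, pool $2,717.00 (≈ $19.0000 each)
After Dec 6: 338 on hand, pool $6,227.00 (≈ $18.4231 each)
Dec 11, sell 183: 183/338 × $6,227.00 → $3,371.42
After Dec 12: 206 on hand, pool $3,620.58 (≈ $17.5756 each)
Dec 14, sell 104: 104/206 × $3,620.58 → $1,827.86
Total COGS = $3,371.42 + $1,827.86 = $5,199.28
Ending inventory (cost pool remaining) = $1,792.72
Check: goods available $6,992.00 = COGS $5,199.28 + ending $1,792.72

COGS = $5,199.28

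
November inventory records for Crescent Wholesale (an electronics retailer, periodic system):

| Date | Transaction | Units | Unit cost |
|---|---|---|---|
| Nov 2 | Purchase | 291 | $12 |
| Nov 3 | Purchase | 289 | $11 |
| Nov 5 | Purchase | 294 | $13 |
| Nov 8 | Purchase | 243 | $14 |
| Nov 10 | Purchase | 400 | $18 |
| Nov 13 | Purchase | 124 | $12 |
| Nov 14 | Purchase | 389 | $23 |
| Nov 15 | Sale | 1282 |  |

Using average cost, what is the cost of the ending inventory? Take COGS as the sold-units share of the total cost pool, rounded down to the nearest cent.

Ending inventory = $11,617.96

Nov 15, sell 1282: 1282/2030 × $31,530.00 → $19,912.04
Ending inventory (cost pool remaining) = $11,617.96
Check: goods available $31,530.00 = COGS $19,912.04 + ending $11,617.96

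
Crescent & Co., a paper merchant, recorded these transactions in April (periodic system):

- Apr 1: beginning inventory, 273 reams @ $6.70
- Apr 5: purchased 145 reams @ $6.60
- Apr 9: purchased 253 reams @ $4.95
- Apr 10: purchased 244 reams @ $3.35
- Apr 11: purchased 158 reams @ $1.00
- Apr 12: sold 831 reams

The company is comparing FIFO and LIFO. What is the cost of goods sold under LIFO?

FIFO COGS: 273 @ $6.70 + 145 @ $6.60 + 253 @ $4.95 + 160 @ $3.35 = $4,574.45
LIFO COGS: 158 @ $1.00 + 244 @ $3.35 + 253 @ $4.95 + 145 @ $6.60 + 31 @ $6.70 = $3,392.45

COGS = $3,392.45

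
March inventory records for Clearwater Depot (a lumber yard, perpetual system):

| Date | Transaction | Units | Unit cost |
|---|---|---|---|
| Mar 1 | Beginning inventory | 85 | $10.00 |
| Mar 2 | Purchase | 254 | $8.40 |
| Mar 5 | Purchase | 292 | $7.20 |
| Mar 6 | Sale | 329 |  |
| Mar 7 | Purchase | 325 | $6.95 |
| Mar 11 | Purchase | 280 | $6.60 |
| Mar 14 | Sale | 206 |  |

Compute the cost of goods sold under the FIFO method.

COGS = $4,394.80

Mar 6, 329 sold [FIFO — oldest first]: 85 @ $10.00 + 244 @ $8.40 = $2,899.60
Mar 14, 206 sold [FIFO — oldest first]: 10 @ $8.40 + 196 @ $7.20 = $1,495.20
Total COGS = $2,899.60 + $1,495.20 = $4,394.80
Ending inventory: 96 @ $7.20 + 325 @ $6.95 + 280 @ $6.60 = $4,797.95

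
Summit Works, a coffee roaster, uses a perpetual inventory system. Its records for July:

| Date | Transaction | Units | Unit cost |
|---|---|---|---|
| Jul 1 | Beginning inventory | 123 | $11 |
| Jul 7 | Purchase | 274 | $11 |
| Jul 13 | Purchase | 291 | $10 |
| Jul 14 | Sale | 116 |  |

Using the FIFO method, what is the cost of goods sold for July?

Jul 14, 116 sold [FIFO — oldest first]: 116 @ $11 = $1,276
Ending inventory: 7 @ $11 + 274 @ $11 + 291 @ $10 = $6,001

COGS = $1,276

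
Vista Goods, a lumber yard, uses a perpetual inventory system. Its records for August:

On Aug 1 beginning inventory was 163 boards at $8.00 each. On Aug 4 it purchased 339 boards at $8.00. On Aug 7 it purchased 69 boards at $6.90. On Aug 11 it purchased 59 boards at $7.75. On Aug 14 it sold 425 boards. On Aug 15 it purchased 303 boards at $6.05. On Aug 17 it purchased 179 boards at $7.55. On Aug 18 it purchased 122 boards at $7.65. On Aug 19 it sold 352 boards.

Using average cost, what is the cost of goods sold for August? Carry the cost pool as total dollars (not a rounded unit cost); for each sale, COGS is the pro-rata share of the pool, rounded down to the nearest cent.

After Aug 1: 163 on hand, pool $1,304.00 (≈ $8.0000 each)
After Aug 4: 502 on hand, pool $4,016.00 (≈ $8.0000 each)
After Aug 7: 571 on hand, pool $4,492.10 (≈ $7.8671 each)
After Aug 11: 630 on hand, pool $4,949.35 (≈ $7.8561 each)
Aug 14, sell 425: 425/630 × $4,949.35 → $3,338.84
After Aug 15: 508 on hand, pool $3,443.66 (≈ $6.7789 each)
After Aug 17: 687 on hand, pool $4,795.11 (≈ $6.9798 each)
After Aug 18: 809 on hand, pool $5,728.41 (≈ $7.0809 each)
Aug 19, sell 352: 352/809 × $5,728.41 → $2,492.46
Total COGS = $3,338.84 + $2,492.46 = $5,831.30
Ending inventory (cost pool remaining) = $3,235.95
Check: goods available $9,067.25 = COGS $5,831.30 + ending $3,235.95

COGS = $5,831.30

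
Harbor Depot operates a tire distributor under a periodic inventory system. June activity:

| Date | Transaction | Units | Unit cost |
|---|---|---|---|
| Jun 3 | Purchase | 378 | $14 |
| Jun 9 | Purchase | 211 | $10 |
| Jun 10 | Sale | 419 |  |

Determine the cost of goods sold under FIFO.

COGS = $5,702

Jun 10, 419 sold [FIFO — oldest first]: 378 @ $14 + 41 @ $10 = $5,702
Ending inventory: 170 @ $10 = $1,700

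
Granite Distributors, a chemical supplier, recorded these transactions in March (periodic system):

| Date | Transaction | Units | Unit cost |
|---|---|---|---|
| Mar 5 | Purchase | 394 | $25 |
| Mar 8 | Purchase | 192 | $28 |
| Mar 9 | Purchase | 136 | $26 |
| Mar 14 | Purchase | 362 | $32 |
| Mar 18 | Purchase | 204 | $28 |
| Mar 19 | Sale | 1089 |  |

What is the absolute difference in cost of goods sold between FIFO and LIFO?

$597

FIFO COGS: 394 @ $25 + 192 @ $28 + 136 @ $26 + 362 @ $32 + 5 @ $28 = $30,486
LIFO COGS: 204 @ $28 + 362 @ $32 + 136 @ $26 + 192 @ $28 + 195 @ $25 = $31,083
Difference = |$30,486 − $31,083| = $597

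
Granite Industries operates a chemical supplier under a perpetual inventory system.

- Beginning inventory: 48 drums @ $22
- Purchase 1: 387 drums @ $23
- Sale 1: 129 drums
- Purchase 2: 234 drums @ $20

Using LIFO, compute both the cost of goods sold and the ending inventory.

Sale 1 (129) [LIFO — newest first]: 129 @ $23 = $2,967
Ending inventory: 48 @ $22 + 258 @ $23 + 234 @ $20 = $11,670

COGS = $2,967; ending inventory = $11,670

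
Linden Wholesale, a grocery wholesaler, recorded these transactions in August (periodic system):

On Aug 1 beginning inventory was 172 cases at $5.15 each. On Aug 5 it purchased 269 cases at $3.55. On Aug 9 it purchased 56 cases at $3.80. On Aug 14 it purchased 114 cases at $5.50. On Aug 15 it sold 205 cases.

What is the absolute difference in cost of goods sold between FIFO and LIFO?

$38.90

FIFO COGS: 172 @ $5.15 + 33 @ $3.55 = $1,002.95
LIFO COGS: 114 @ $5.50 + 56 @ $3.80 + 35 @ $3.55 = $964.05
Difference = |$1,002.95 − $964.05| = $38.90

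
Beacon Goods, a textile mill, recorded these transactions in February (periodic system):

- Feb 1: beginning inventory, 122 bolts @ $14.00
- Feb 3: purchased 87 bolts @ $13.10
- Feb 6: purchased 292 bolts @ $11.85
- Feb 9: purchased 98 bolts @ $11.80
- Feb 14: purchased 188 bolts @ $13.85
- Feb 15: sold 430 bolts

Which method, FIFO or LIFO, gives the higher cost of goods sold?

LIFO

FIFO COGS: 122 @ $14.00 + 87 @ $13.10 + 221 @ $11.85 = $5,466.55
LIFO COGS: 188 @ $13.85 + 98 @ $11.80 + 144 @ $11.85 = $5,466.60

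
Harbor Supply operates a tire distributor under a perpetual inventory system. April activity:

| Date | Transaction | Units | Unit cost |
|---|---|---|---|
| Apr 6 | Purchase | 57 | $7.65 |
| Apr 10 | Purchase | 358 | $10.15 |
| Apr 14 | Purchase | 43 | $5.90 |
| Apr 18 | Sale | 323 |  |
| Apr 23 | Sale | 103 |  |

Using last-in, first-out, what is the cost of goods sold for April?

COGS = $4,078.65

Apr 18, 323 sold [LIFO — newest first]: 43 @ $5.90 + 280 @ $10.15 = $3,095.70
Apr 23, 103 sold [LIFO — newest first]: 78 @ $10.15 + 25 @ $7.65 = $982.95
Total COGS = $3,095.70 + $982.95 = $4,078.65
Ending inventory: 32 @ $7.65 = $244.80
Check: goods available $4,323.45 = COGS $4,078.65 + ending $244.80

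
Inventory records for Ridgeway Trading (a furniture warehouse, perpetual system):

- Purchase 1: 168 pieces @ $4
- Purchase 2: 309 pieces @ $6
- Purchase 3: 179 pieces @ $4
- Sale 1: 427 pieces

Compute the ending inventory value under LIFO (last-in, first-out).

Sale 1 (427) [LIFO — newest first]: 179 @ $4 + 248 @ $6 = $2,204
Ending inventory: 168 @ $4 + 61 @ $6 = $1,038

Ending inventory = $1,038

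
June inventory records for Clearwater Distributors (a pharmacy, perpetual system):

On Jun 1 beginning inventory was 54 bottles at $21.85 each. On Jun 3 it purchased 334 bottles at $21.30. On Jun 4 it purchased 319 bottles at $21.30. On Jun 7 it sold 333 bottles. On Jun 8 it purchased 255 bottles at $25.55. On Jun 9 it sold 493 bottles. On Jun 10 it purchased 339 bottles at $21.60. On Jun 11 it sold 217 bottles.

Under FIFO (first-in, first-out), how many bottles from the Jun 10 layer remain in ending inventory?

258

Jun 7, 333 sold [FIFO — oldest first]: 54 @ $21.85 + 279 @ $21.30 = $7,122.60
Jun 9, 493 sold [FIFO — oldest first]: 55 @ $21.30 + 319 @ $21.30 + 119 @ $25.55 = $11,006.65
Jun 11, 217 sold [FIFO — oldest first]: 136 @ $25.55 + 81 @ $21.60 = $5,224.40
Total COGS = $7,122.60 + $11,006.65 + $5,224.40 = $23,353.65
Ending inventory: 258 @ $21.60 = $5,572.80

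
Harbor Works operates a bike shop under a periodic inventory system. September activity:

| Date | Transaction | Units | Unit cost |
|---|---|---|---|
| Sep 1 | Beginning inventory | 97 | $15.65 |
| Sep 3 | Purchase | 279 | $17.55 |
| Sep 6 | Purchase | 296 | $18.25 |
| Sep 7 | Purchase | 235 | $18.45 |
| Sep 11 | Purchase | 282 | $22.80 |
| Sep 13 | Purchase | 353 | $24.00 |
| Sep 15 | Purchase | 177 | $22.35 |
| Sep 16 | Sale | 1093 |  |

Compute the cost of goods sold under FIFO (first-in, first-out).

COGS = $20,393.05

Sep 16, 1093 sold [FIFO — oldest first]: 97 @ $15.65 + 279 @ $17.55 + 296 @ $18.25 + 235 @ $18.45 + 186 @ $22.80 = $20,393.05
Ending inventory: 96 @ $22.80 + 353 @ $24.00 + 177 @ $22.35 = $14,616.75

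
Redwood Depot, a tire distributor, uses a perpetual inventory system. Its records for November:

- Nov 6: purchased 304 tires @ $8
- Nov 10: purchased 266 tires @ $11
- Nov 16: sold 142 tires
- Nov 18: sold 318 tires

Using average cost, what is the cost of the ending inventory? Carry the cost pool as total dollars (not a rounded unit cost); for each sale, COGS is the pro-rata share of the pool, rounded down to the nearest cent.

Ending inventory = $1,034.00

After Nov 6: 304 on hand, pool $2,432.00 (≈ $8.0000 each)
After Nov 10: 570 on hand, pool $5,358.00 (≈ $9.4000 each)
Nov 16, sell 142: 142/570 × $5,358.00 → $1,334.80
Nov 18, sell 318: 318/428 × $4,023.20 → $2,989.20
Total COGS = $1,334.80 + $2,989.20 = $4,324.00
Ending inventory (cost pool remaining) = $1,034.00
Check: goods available $5,358.00 = COGS $4,324.00 + ending $1,034.00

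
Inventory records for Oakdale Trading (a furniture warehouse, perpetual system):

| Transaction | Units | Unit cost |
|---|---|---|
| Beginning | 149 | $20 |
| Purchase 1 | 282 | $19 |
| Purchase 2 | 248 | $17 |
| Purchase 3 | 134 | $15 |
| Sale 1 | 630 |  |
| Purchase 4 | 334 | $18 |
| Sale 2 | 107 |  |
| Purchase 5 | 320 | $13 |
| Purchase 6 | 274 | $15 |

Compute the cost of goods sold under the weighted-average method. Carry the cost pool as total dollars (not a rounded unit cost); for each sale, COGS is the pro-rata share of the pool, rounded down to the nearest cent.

COGS = $13,208.49

After Beginning: 149 on hand, pool $2,980.00 (≈ $20.0000 each)
After Purchase 1: 431 on hand, pool $8,338.00 (≈ $19.3457 each)
After Purchase 2: 679 on hand, pool $12,554.00 (≈ $18.4890 each)
After Purchase 3: 813 on hand, pool $14,564.00 (≈ $17.9139 each)
Sale 1, sell 630: 630/813 × $14,564.00 → $11,285.75
After Purchase 4: 517 on hand, pool $9,290.25 (≈ $17.9695 each)
Sale 2, sell 107: 107/517 × $9,290.25 → $1,922.74
After Purchase 5: 730 on hand, pool $11,527.51 (≈ $15.7911 each)
After Purchase 6: 1004 on hand, pool $15,637.51 (≈ $15.5752 each)
Total COGS = $11,285.75 + $1,922.74 = $13,208.49
Ending inventory (cost pool remaining) = $15,637.51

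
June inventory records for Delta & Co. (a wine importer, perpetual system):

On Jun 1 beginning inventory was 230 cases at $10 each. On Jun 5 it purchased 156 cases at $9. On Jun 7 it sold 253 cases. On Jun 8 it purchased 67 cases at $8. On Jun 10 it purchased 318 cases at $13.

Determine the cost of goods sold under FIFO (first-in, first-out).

Jun 7, 253 sold [FIFO — oldest first]: 230 @ $10 + 23 @ $9 = $2,507
Ending inventory: 133 @ $9 + 67 @ $8 + 318 @ $13 = $5,867

COGS = $2,507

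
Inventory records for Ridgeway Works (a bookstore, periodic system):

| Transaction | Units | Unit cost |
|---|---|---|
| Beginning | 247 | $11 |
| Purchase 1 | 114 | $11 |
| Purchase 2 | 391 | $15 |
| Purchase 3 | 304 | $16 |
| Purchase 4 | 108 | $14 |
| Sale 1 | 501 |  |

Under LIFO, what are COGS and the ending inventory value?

Sale 1 (501) [LIFO — newest first]: 108 @ $14 + 304 @ $16 + 89 @ $15 = $7,711
Ending inventory: 247 @ $11 + 114 @ $11 + 302 @ $15 = $8,501
Check: goods available $16,212 = COGS $7,711 + ending $8,501

COGS = $7,711; ending inventory = $8,501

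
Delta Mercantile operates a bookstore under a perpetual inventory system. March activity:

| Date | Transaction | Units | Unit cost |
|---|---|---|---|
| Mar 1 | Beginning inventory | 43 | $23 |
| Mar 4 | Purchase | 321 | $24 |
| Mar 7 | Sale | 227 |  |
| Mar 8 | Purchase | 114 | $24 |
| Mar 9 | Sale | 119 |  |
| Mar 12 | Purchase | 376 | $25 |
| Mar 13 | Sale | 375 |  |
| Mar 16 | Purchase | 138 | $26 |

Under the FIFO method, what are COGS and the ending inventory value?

COGS = $17,504; ending inventory = $6,913

Mar 7, 227 sold [FIFO — oldest first]: 43 @ $23 + 184 @ $24 = $5,405
Mar 9, 119 sold [FIFO — oldest first]: 119 @ $24 = $2,856
Mar 13, 375 sold [FIFO — oldest first]: 18 @ $24 + 114 @ $24 + 243 @ $25 = $9,243
Total COGS = $5,405 + $2,856 + $9,243 = $17,504
Ending inventory: 133 @ $25 + 138 @ $26 = $6,913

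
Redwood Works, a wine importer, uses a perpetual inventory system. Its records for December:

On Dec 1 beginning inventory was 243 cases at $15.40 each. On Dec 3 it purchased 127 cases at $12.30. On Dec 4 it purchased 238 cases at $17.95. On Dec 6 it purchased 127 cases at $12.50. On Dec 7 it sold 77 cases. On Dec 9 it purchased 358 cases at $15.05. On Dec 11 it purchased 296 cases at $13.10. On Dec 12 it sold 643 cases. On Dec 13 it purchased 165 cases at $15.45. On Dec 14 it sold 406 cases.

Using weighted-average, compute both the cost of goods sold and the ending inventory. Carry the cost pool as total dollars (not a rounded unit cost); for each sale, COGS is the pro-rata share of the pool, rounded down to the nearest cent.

After Dec 1: 243 on hand, pool $3,742.20 (≈ $15.4000 each)
After Dec 3: 370 on hand, pool $5,304.30 (≈ $14.3359 each)
After Dec 4: 608 on hand, pool $9,576.40 (≈ $15.7507 each)
After Dec 6: 735 on hand, pool $11,163.90 (≈ $15.1890 each)
Dec 7, sell 77: 77/735 × $11,163.90 → $1,169.55
After Dec 9: 1016 on hand, pool $15,382.25 (≈ $15.1400 each)
After Dec 11: 1312 on hand, pool $19,259.85 (≈ $14.6798 each)
Dec 12, sell 643: 643/1312 × $19,259.85 → $9,439.08
After Dec 13: 834 on hand, pool $12,370.02 (≈ $14.8322 each)
Dec 14, sell 406: 406/834 × $12,370.02 → $6,021.85
Total COGS = $1,169.55 + $9,439.08 + $6,021.85 = $16,630.48
Ending inventory (cost pool remaining) = $6,348.17
Check: goods available $22,978.65 = COGS $16,630.48 + ending $6,348.17

COGS = $16,630.48; ending inventory = $6,348.17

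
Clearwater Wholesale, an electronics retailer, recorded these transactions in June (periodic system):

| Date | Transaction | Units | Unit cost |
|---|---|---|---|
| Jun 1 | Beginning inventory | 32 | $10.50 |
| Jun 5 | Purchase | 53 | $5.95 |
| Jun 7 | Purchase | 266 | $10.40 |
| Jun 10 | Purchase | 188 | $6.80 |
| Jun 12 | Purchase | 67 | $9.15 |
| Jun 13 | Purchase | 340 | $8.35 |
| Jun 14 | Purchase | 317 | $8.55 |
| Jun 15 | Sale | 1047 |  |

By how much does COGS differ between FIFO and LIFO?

$166.95

FIFO COGS: 32 @ $10.50 + 53 @ $5.95 + 266 @ $10.40 + 188 @ $6.80 + 67 @ $9.15 + 340 @ $8.35 + 101 @ $8.55 = $9,011.75
LIFO COGS: 317 @ $8.55 + 340 @ $8.35 + 67 @ $9.15 + 188 @ $6.80 + 135 @ $10.40 = $8,844.80
Difference = |$9,011.75 − $8,844.80| = $166.95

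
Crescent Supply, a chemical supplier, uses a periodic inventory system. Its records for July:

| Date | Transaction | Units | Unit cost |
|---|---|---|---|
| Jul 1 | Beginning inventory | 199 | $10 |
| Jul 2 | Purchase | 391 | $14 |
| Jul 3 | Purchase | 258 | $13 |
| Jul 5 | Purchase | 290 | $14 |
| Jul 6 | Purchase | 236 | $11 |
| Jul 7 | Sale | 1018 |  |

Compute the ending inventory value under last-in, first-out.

Jul 7, 1018 sold [LIFO — newest first]: 236 @ $11 + 290 @ $14 + 258 @ $13 + 234 @ $14 = $13,286
Ending inventory: 199 @ $10 + 157 @ $14 = $4,188
Check: goods available $17,474 = COGS $13,286 + ending $4,188

Ending inventory = $4,188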